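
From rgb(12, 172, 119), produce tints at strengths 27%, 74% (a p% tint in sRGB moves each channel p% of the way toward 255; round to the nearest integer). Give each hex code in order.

#4ec29c, #c0e9dc

27%: (12 + 65.61 = 77.61→78, 172 + 22.41 = 194.41→194, 119 + 36.72 = 155.72→156) → #4ec29c
74%: (12 + 179.82 = 191.82→192, 172 + 61.42 = 233.42→233, 119 + 100.64 = 219.64→220) → #c0e9dc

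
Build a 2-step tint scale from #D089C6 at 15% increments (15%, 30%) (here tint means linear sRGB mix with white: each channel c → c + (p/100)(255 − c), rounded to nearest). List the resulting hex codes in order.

#D089C6 is rgb(208, 137, 198).
15%: (208 + 7.05 = 215.05→215, 137 + 17.7 = 154.7→155, 198 + 8.55 = 206.55→207) → #D79BCF
30%: (208 + 14.1 = 222.1→222, 137 + 35.4 = 172.4→172, 198 + 17.1 = 215.1→215) → #DEACD7

#D79BCF, #DEACD7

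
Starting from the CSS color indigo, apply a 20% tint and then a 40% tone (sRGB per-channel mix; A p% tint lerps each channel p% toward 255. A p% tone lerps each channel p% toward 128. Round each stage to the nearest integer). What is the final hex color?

#765290

CSS indigo is rgb(75, 0, 130).
Lerp each channel 20% toward 255:
  R: 75 + 36 = 111 → 111
  G: 0 + 51 = 51 → 51
  B: 130 + 0.2×(255−130) = 130 + 25 = 155 → 155
After the tint: rgb(111, 51, 155) = #6f339b.
Lerp each channel 40% toward 128:
  R: 111 + 0.4×(128−111) = 111 + 6.8 = 117.8 → 118
  G: 51 + 0.4×(128−51) = 51 + 30.8 = 81.8 → 82
  B: 155 + 0.4×(128−155) = 155 − 10.8 = 144.2 → 144
rgb(118, 82, 144) = #765290.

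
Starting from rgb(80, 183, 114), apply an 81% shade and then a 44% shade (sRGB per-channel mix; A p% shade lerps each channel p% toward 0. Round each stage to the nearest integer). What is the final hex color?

Per channel, c → c + 0.81(0 − c):
  R: 80 + 0.81×(0−80) = 80 − 64.8 = 15.2 → 15
  G: 183 + 0.81×(0−183) = 183 − 148.23 = 34.77 → 35
  B: 114 + 0.81×(0−114) = 114 − 92.34 = 21.66 → 22
After the shade: rgb(15, 35, 22) = #0f2316.
A 44% shade moves each channel 44% toward 0:
  R: 15 + 0.44×(0−15) = 15 − 6.6 = 8.4 → 8
  G: 35 − 15.4 = 19.6 → 20
  B: 22 − 9.68 = 12.32 → 12
rgb(8, 20, 12) = #08140c.

#08140c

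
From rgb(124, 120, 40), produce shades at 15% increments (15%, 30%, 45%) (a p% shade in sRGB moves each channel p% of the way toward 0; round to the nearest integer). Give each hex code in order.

15%: (124 − 18.6 = 105.4→105, 120 − 18 = 102→102, 40 − 6 = 34→34) → #696622
30%: (124 − 37.2 = 86.8→87, 120 − 36 = 84→84, 40 − 12 = 28→28) → #57541c
45%: (124 − 55.8 = 68.2→68, 120 − 54 = 66→66, 40 − 18 = 22→22) → #444216

#696622, #57541c, #444216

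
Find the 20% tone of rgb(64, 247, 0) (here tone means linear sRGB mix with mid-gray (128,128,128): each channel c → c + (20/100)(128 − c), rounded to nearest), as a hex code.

Lerp each channel 20% toward 128:
  R: 64 + 0.2×(128−64) = 64 + 12.8 = 76.8 → 77
  G: 247 − 23.8 = 223.2 → 223
  B: 0 + 25.6 = 25.6 → 26
rgb(77, 223, 26) = #4ddf1a.

#4ddf1a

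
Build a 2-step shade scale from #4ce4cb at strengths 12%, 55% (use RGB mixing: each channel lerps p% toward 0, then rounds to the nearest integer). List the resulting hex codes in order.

#43c9b3, #22675b

#4ce4cb is rgb(76, 228, 203).
12%: (76 − 9.12 = 66.88→67, 228 − 27.36 = 200.64→201, 203 − 24.36 = 178.64→179) → #43c9b3
55%: (76 − 41.8 = 34.2→34, 228 − 125.4 = 102.6→103, 203 − 111.65 = 91.35→91) → #22675b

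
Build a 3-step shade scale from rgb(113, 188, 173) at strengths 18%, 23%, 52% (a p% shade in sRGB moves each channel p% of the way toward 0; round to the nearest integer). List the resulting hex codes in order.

18%: (113 − 20.34 = 92.66→93, 188 − 33.84 = 154.16→154, 173 − 31.14 = 141.86→142) → #5D9A8E
23%: (113 − 25.99 = 87.01→87, 188 − 43.24 = 144.76→145, 173 − 39.79 = 133.21→133) → #579185
52%: (113 − 58.76 = 54.24→54, 188 − 97.76 = 90.24→90, 173 − 89.96 = 83.04→83) → #365A53

#5D9A8E, #579185, #365A53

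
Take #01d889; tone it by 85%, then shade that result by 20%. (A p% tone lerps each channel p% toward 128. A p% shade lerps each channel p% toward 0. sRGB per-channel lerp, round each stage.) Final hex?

#01d889 is rgb(1, 216, 137).
An 85% tone moves each channel 85% toward 128:
  R: 1 + 107.95 = 108.95 → 109
  G: 216 + 0.85×(128−216) = 216 − 74.8 = 141.2 → 141
  B: 137 − 7.65 = 129.35 → 129
After the tone: rgb(109, 141, 129) = #6d8d81.
Lerp each channel 20% toward 0:
  R: 109 + 0.2×(0−109) = 109 − 21.8 = 87.2 → 87
  G: 141 − 28.2 = 112.8 → 113
  B: 129 + 0.2×(0−129) = 129 − 25.8 = 103.2 → 103
rgb(87, 113, 103) = #577167.

#577167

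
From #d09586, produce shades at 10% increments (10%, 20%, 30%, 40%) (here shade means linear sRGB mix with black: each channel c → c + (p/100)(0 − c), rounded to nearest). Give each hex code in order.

#bb8679, #a6776b, #92685e, #7d5950

#d09586 is rgb(208, 149, 134).
10%: (208 − 20.8 = 187.2→187, 149 − 14.9 = 134.1→134, 134 − 13.4 = 120.6→121) → #bb8679
20%: (208 − 41.6 = 166.4→166, 149 − 29.8 = 119.2→119, 134 − 26.8 = 107.2→107) → #a6776b
30%: (208 − 62.4 = 145.6→146, 149 − 44.7 = 104.3→104, 134 − 40.2 = 93.8→94) → #92685e
40%: (208 − 83.2 = 124.8→125, 149 − 59.6 = 89.4→89, 134 − 53.6 = 80.4→80) → #7d5950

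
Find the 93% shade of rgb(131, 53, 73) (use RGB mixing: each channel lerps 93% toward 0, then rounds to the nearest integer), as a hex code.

#090405

A 93% shade moves each channel 93% toward 0:
  R: 131 + 0.93×(0−131) = 131 − 121.83 = 9.17 → 9
  G: 53 − 49.29 = 3.71 → 4
  B: 73 + 0.93×(0−73) = 73 − 67.89 = 5.11 → 5
rgb(9, 4, 5) = #090405.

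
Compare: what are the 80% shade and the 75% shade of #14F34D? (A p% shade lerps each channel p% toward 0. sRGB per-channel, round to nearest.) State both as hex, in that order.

#14F34D is rgb(20, 243, 77).
80% shade:
  R: 20 − 16 = 4 → 4
  G: 243 − 194.4 = 48.6 → 49
  B: 77 + 0.8×(0−77) = 77 − 61.6 = 15.4 → 15
  → #04310F
75% shade:
  R: 20 + 0.75×(0−20) = 20 − 15 = 5 → 5
  G: 243 − 182.25 = 60.75 → 61
  B: 77 + 0.75×(0−77) = 77 − 57.75 = 19.25 → 19
  → #053D13

#04310F, #053D13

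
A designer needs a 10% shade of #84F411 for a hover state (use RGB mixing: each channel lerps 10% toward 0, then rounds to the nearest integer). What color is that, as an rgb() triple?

#84F411 is rgb(132, 244, 17).
Per channel, c → c + 0.1(0 − c):
  R: 132 + 0.1×(0−132) = 132 − 13.2 = 118.8 → 119
  G: 244 − 24.4 = 219.6 → 220
  B: 17 + 0.1×(0−17) = 17 − 1.7 = 15.3 → 15

rgb(119, 220, 15)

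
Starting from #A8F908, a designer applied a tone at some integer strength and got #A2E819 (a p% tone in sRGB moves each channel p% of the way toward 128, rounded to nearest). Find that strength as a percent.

#A8F908 is rgb(168, 249, 8); #A2E819 is rgb(162, 232, 25).
On the G channel (widest range): 232 ≈ 249 + (p/100)(128 − 249), so p ≈ 100×(232 − 249)/(128 − 249) = -1700/-121 = 14.05.
p = 14 reproduces all three channels after rounding.

14%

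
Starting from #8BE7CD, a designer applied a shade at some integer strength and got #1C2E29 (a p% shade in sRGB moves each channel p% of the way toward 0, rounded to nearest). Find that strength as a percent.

80%

#8BE7CD is rgb(139, 231, 205); #1C2E29 is rgb(28, 46, 41).
On the G channel (widest range): 46 ≈ 231 + (p/100)(0 − 231), so p ≈ 100×(46 − 231)/(0 − 231) = -18500/-231 = 80.09.
p = 80 reproduces all three channels after rounding.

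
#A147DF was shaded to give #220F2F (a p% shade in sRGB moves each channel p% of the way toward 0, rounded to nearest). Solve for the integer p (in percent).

79%

#A147DF is rgb(161, 71, 223); #220F2F is rgb(34, 15, 47).
On the B channel (widest range): 47 ≈ 223 + (p/100)(0 − 223), so p ≈ 100×(47 − 223)/(0 − 223) = -17600/-223 = 78.92.
p = 79 reproduces all three channels after rounding.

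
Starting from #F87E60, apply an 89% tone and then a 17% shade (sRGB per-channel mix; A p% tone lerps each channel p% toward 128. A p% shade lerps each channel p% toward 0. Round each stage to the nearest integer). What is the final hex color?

#F87E60 is rgb(248, 126, 96).
Per channel, c → c + 0.89(128 − c):
  R: 248 + 0.89×(128−248) = 248 − 106.8 = 141.2 → 141
  G: 126 + 0.89×(128−126) = 126 + 1.78 = 127.78 → 128
  B: 96 + 0.89×(128−96) = 96 + 28.48 = 124.48 → 124
After the tone: rgb(141, 128, 124) = #8D807C.
Lerp each channel 17% toward 0:
  R: 141 + 0.17×(0−141) = 141 − 23.97 = 117.03 → 117
  G: 128 + 0.17×(0−128) = 128 − 21.76 = 106.24 → 106
  B: 124 − 21.08 = 102.92 → 103
rgb(117, 106, 103) = #756A67.

#756A67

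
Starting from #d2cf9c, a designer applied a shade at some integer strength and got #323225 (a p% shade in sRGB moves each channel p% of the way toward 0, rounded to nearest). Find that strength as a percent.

76%

#d2cf9c is rgb(210, 207, 156); #323225 is rgb(50, 50, 37).
On the R channel (widest range): 50 ≈ 210 + (p/100)(0 − 210), so p ≈ 100×(50 − 210)/(0 − 210) = -16000/-210 = 76.19.
p = 76 reproduces all three channels after rounding.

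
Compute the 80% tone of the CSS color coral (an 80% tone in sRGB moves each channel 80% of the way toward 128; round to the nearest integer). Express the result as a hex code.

CSS coral is rgb(255, 127, 80).
An 80% tone moves each channel 80% toward 128:
  R: 255 + 0.8×(128−255) = 255 − 101.6 = 153.4 → 153
  G: 127 + 0.8×(128−127) = 127 + 0.8 = 127.8 → 128
  B: 80 + 0.8×(128−80) = 80 + 38.4 = 118.4 → 118
rgb(153, 128, 118) = #998076.

#998076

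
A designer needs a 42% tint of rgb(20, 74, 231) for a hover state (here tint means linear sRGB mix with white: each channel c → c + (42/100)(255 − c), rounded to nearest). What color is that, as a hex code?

Per channel, c → c + 0.42(255 − c):
  R: 20 + 0.42×(255−20) = 20 + 98.7 = 118.7 → 119
  G: 74 + 0.42×(255−74) = 74 + 76.02 = 150.02 → 150
  B: 231 + 0.42×(255−231) = 231 + 10.08 = 241.08 → 241
rgb(119, 150, 241) = #7796F1.

#7796F1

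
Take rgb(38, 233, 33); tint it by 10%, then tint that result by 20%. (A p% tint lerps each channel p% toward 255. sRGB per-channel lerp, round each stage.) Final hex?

#63ef5f

Per channel, c → c + 0.1(255 − c):
  R: 38 + 21.7 = 59.7 → 60
  G: 233 + 0.1×(255−233) = 233 + 2.2 = 235.2 → 235
  B: 33 + 0.1×(255−33) = 33 + 22.2 = 55.2 → 55
After the tint: rgb(60, 235, 55) = #3ceb37.
A 20% tint moves each channel 20% toward 255:
  R: 60 + 39 = 99 → 99
  G: 235 + 4 = 239 → 239
  B: 55 + 0.2×(255−55) = 55 + 40 = 95 → 95
rgb(99, 239, 95) = #63ef5f.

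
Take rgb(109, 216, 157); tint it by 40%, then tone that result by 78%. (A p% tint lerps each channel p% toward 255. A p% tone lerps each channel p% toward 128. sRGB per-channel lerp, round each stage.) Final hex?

Lerp each channel 40% toward 255:
  R: 109 + 58.4 = 167.4 → 167
  G: 216 + 0.4×(255−216) = 216 + 15.6 = 231.6 → 232
  B: 157 + 39.2 = 196.2 → 196
After the tint: rgb(167, 232, 196) = #A7E8C4.
Per channel, c → c + 0.78(128 − c):
  R: 167 − 30.42 = 136.58 → 137
  G: 232 + 0.78×(128−232) = 232 − 81.12 = 150.88 → 151
  B: 196 + 0.78×(128−196) = 196 − 53.04 = 142.96 → 143
rgb(137, 151, 143) = #89978F.

#89978F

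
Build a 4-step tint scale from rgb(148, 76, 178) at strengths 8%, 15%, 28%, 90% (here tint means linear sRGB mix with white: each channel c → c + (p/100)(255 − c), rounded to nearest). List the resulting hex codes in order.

8%: (148 + 8.56 = 156.56→157, 76 + 14.32 = 90.32→90, 178 + 6.16 = 184.16→184) → #9D5AB8
15%: (148 + 16.05 = 164.05→164, 76 + 26.85 = 102.85→103, 178 + 11.55 = 189.55→190) → #A467BE
28%: (148 + 29.96 = 177.96→178, 76 + 50.12 = 126.12→126, 178 + 21.56 = 199.56→200) → #B27EC8
90%: (148 + 96.3 = 244.3→244, 76 + 161.1 = 237.1→237, 178 + 69.3 = 247.3→247) → #F4EDF7

#9D5AB8, #A467BE, #B27EC8, #F4EDF7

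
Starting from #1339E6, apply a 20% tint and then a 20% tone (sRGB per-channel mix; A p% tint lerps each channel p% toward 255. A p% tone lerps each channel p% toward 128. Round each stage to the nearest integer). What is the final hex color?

#4E67D6

#1339E6 is rgb(19, 57, 230).
A 20% tint moves each channel 20% toward 255:
  R: 19 + 0.2×(255−19) = 19 + 47.2 = 66.2 → 66
  G: 57 + 0.2×(255−57) = 57 + 39.6 = 96.6 → 97
  B: 230 + 5 = 235 → 235
After the tint: rgb(66, 97, 235) = #4261EB.
Lerp each channel 20% toward 128:
  R: 66 + 0.2×(128−66) = 66 + 12.4 = 78.4 → 78
  G: 97 + 6.2 = 103.2 → 103
  B: 235 + 0.2×(128−235) = 235 − 21.4 = 213.6 → 214
rgb(78, 103, 214) = #4E67D6.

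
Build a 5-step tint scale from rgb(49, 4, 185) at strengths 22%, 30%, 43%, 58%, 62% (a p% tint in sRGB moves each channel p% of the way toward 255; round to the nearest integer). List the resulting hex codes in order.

22%: (49 + 45.32 = 94.32→94, 4 + 55.22 = 59.22→59, 185 + 15.4 = 200.4→200) → #5E3BC8
30%: (49 + 61.8 = 110.8→111, 4 + 75.3 = 79.3→79, 185 + 21 = 206→206) → #6F4FCE
43%: (49 + 88.58 = 137.58→138, 4 + 107.93 = 111.93→112, 185 + 30.1 = 215.1→215) → #8A70D7
58%: (49 + 119.48 = 168.48→168, 4 + 145.58 = 149.58→150, 185 + 40.6 = 225.6→226) → #A896E2
62%: (49 + 127.72 = 176.72→177, 4 + 155.62 = 159.62→160, 185 + 43.4 = 228.4→228) → #B1A0E4

#5E3BC8, #6F4FCE, #8A70D7, #A896E2, #B1A0E4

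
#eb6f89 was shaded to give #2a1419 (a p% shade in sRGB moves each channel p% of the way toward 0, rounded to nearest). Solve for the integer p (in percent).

#eb6f89 is rgb(235, 111, 137); #2a1419 is rgb(42, 20, 25).
On the R channel (widest range): 42 ≈ 235 + (p/100)(0 − 235), so p ≈ 100×(42 − 235)/(0 − 235) = -19300/-235 = 82.13.
p = 82 reproduces all three channels after rounding.

82%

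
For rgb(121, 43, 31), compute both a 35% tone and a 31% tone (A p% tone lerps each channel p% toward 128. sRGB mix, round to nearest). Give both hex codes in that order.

#7B4941, #7B453D

35% tone:
  R: 121 + 2.45 = 123.45 → 123
  G: 43 + 0.35×(128−43) = 43 + 29.75 = 72.75 → 73
  B: 31 + 33.95 = 64.95 → 65
  → #7B4941
31% tone:
  R: 121 + 0.31×(128−121) = 121 + 2.17 = 123.17 → 123
  G: 43 + 0.31×(128−43) = 43 + 26.35 = 69.35 → 69
  B: 31 + 0.31×(128−31) = 31 + 30.07 = 61.07 → 61
  → #7B453D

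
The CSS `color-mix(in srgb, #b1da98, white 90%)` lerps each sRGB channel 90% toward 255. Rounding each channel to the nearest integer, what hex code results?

#f7fbf5

#b1da98 is rgb(177, 218, 152).
Lerp each channel 90% toward 255:
  R: 177 + 70.2 = 247.2 → 247
  G: 218 + 33.3 = 251.3 → 251
  B: 152 + 92.7 = 244.7 → 245
rgb(247, 251, 245) = #f7fbf5.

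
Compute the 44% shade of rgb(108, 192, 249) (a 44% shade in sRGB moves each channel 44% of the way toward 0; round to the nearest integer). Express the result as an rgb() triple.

Lerp each channel 44% toward 0:
  R: 108 − 47.52 = 60.48 → 60
  G: 192 + 0.44×(0−192) = 192 − 84.48 = 107.52 → 108
  B: 249 − 109.56 = 139.44 → 139

rgb(60, 108, 139)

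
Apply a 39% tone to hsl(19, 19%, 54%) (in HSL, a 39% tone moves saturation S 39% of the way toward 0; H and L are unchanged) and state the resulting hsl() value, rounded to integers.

hsl(19, 12%, 54%)

S moves 39% from 19 toward 0: 19 − 7.41 = 11.59 → 12.
H and L are unchanged.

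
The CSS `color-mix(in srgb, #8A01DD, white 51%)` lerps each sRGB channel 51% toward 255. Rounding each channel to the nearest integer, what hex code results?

#C683EE

#8A01DD is rgb(138, 1, 221).
Per channel, c → c + 0.51(255 − c):
  R: 138 + 59.67 = 197.67 → 198
  G: 1 + 0.51×(255−1) = 1 + 129.54 = 130.54 → 131
  B: 221 + 17.34 = 238.34 → 238
rgb(198, 131, 238) = #C683EE.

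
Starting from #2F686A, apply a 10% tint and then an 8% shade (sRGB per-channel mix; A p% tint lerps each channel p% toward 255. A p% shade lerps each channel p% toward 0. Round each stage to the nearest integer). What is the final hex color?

#2F686A is rgb(47, 104, 106).
Lerp each channel 10% toward 255:
  R: 47 + 20.8 = 67.8 → 68
  G: 104 + 15.1 = 119.1 → 119
  B: 106 + 14.9 = 120.9 → 121
After the tint: rgb(68, 119, 121) = #447779.
Lerp each channel 8% toward 0:
  R: 68 − 5.44 = 62.56 → 63
  G: 119 + 0.08×(0−119) = 119 − 9.52 = 109.48 → 109
  B: 121 − 9.68 = 111.32 → 111
rgb(63, 109, 111) = #3F6D6F.

#3F6D6F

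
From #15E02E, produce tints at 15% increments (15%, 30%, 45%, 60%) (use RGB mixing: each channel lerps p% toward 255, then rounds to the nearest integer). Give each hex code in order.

#15E02E is rgb(21, 224, 46).
15%: (21 + 35.1 = 56.1→56, 224 + 4.65 = 228.65→229, 46 + 31.35 = 77.35→77) → #38E54D
30%: (21 + 70.2 = 91.2→91, 224 + 9.3 = 233.3→233, 46 + 62.7 = 108.7→109) → #5BE96D
45%: (21 + 105.3 = 126.3→126, 224 + 13.95 = 237.95→238, 46 + 94.05 = 140.05→140) → #7EEE8C
60%: (21 + 140.4 = 161.4→161, 224 + 18.6 = 242.6→243, 46 + 125.4 = 171.4→171) → #A1F3AB

#38E54D, #5BE96D, #7EEE8C, #A1F3AB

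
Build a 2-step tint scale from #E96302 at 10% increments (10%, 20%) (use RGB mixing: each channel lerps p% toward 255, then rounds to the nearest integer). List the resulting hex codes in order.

#E96302 is rgb(233, 99, 2).
10%: (233 + 2.2 = 235.2→235, 99 + 15.6 = 114.6→115, 2 + 25.3 = 27.3→27) → #EB731B
20%: (233 + 4.4 = 237.4→237, 99 + 31.2 = 130.2→130, 2 + 50.6 = 52.6→53) → #ED8235

#EB731B, #ED8235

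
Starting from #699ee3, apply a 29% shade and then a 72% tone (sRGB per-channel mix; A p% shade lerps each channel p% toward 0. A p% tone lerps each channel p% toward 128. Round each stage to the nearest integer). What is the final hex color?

#699ee3 is rgb(105, 158, 227).
A 29% shade moves each channel 29% toward 0:
  R: 105 + 0.29×(0−105) = 105 − 30.45 = 74.55 → 75
  G: 158 + 0.29×(0−158) = 158 − 45.82 = 112.18 → 112
  B: 227 + 0.29×(0−227) = 227 − 65.83 = 161.17 → 161
After the shade: rgb(75, 112, 161) = #4b70a1.
A 72% tone moves each channel 72% toward 128:
  R: 75 + 0.72×(128−75) = 75 + 38.16 = 113.16 → 113
  G: 112 + 11.52 = 123.52 → 124
  B: 161 + 0.72×(128−161) = 161 − 23.76 = 137.24 → 137
rgb(113, 124, 137) = #717c89.

#717c89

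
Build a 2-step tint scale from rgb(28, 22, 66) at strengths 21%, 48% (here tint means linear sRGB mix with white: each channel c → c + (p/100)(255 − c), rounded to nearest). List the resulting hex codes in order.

21%: (28 + 47.67 = 75.67→76, 22 + 48.93 = 70.93→71, 66 + 39.69 = 105.69→106) → #4C476A
48%: (28 + 108.96 = 136.96→137, 22 + 111.84 = 133.84→134, 66 + 90.72 = 156.72→157) → #89869D

#4C476A, #89869D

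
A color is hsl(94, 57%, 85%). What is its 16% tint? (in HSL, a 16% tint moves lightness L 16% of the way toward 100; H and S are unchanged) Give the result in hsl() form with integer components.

hsl(94, 57%, 87%)

L moves 16% from 85 toward 100: 85 + 2.4 = 87.4 → 87.
H and S are unchanged.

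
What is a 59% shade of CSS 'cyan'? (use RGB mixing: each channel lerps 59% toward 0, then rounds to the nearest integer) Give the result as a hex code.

CSS cyan is rgb(0, 255, 255).
Lerp each channel 59% toward 0:
  R: 0 + 0.59×(0−0) = 0 + 0 = 0 → 0
  G: 255 − 150.45 = 104.55 → 105
  B: 255 − 150.45 = 104.55 → 105
rgb(0, 105, 105) = #006969.

#006969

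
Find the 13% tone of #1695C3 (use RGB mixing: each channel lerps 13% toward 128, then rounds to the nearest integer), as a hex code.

#1695C3 is rgb(22, 149, 195).
Lerp each channel 13% toward 128:
  R: 22 + 13.78 = 35.78 → 36
  G: 149 + 0.13×(128−149) = 149 − 2.73 = 146.27 → 146
  B: 195 − 8.71 = 186.29 → 186
rgb(36, 146, 186) = #2492BA.

#2492BA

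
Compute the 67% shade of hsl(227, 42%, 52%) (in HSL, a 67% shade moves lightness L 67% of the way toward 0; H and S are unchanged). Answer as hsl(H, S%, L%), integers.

hsl(227, 42%, 17%)

L moves 67% from 52 toward 0: 52 − 34.84 = 17.16 → 17.
H and S are unchanged.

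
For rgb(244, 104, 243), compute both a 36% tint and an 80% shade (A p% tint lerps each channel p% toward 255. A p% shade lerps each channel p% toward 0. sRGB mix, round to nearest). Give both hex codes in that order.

#f89ef7, #311531

36% tint:
  R: 244 + 0.36×(255−244) = 244 + 3.96 = 247.96 → 248
  G: 104 + 54.36 = 158.36 → 158
  B: 243 + 0.36×(255−243) = 243 + 4.32 = 247.32 → 247
  → #f89ef7
80% shade:
  R: 244 − 195.2 = 48.8 → 49
  G: 104 + 0.8×(0−104) = 104 − 83.2 = 20.8 → 21
  B: 243 − 194.4 = 48.6 → 49
  → #311531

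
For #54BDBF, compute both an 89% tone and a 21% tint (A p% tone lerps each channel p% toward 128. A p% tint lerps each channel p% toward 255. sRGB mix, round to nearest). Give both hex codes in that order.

#7B8787, #78CBCC

#54BDBF is rgb(84, 189, 191).
89% tone:
  R: 84 + 0.89×(128−84) = 84 + 39.16 = 123.16 → 123
  G: 189 − 54.29 = 134.71 → 135
  B: 191 + 0.89×(128−191) = 191 − 56.07 = 134.93 → 135
  → #7B8787
21% tint:
  R: 84 + 35.91 = 119.91 → 120
  G: 189 + 13.86 = 202.86 → 203
  B: 191 + 13.44 = 204.44 → 204
  → #78CBCC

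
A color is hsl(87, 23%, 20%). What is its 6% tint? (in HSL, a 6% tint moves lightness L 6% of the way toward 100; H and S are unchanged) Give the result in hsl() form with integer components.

L moves 6% from 20 toward 100: 20 + 4.8 = 24.8 → 25.
H and S are unchanged.

hsl(87, 23%, 25%)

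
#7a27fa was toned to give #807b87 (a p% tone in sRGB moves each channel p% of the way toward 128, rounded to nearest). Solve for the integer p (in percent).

#7a27fa is rgb(122, 39, 250); #807b87 is rgb(128, 123, 135).
On the B channel (widest range): 135 ≈ 250 + (p/100)(128 − 250), so p ≈ 100×(135 − 250)/(128 − 250) = -11500/-122 = 94.26.
p = 94 reproduces all three channels after rounding.

94%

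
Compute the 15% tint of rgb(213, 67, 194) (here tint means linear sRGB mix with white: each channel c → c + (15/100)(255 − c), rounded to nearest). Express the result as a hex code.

#db5fcb

Per channel, c → c + 0.15(255 − c):
  R: 213 + 0.15×(255−213) = 213 + 6.3 = 219.3 → 219
  G: 67 + 0.15×(255−67) = 67 + 28.2 = 95.2 → 95
  B: 194 + 9.15 = 203.15 → 203
rgb(219, 95, 203) = #db5fcb.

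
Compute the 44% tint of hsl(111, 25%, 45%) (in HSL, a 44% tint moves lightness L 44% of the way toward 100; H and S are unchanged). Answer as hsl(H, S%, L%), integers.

L moves 44% from 45 toward 100: 45 + 24.2 = 69.2 → 69.
H and S are unchanged.

hsl(111, 25%, 69%)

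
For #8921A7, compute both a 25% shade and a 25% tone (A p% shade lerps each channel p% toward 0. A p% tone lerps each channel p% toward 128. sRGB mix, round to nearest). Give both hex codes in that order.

#8921A7 is rgb(137, 33, 167).
25% shade:
  R: 137 − 34.25 = 102.75 → 103
  G: 33 − 8.25 = 24.75 → 25
  B: 167 − 41.75 = 125.25 → 125
  → #67197D
25% tone:
  R: 137 + 0.25×(128−137) = 137 − 2.25 = 134.75 → 135
  G: 33 + 23.75 = 56.75 → 57
  B: 167 + 0.25×(128−167) = 167 − 9.75 = 157.25 → 157
  → #87399D

#67197D, #87399D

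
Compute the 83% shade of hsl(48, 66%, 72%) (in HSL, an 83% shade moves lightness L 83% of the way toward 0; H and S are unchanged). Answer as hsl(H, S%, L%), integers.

L moves 83% from 72 toward 0: 72 − 59.76 = 12.24 → 12.
H and S are unchanged.

hsl(48, 66%, 12%)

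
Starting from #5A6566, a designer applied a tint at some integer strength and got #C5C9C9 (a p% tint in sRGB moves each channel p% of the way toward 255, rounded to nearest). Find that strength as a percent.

65%

#5A6566 is rgb(90, 101, 102); #C5C9C9 is rgb(197, 201, 201).
On the R channel (widest range): 197 ≈ 90 + (p/100)(255 − 90), so p ≈ 100×(197 − 90)/(255 − 90) = 10700/165 = 64.85.
p = 65 reproduces all three channels after rounding.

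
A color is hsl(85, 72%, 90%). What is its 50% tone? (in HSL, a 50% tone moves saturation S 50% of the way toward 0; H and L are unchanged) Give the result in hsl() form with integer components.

hsl(85, 36%, 90%)

S moves 50% from 72 toward 0: 72 − 36 = 36 → 36.
H and L are unchanged.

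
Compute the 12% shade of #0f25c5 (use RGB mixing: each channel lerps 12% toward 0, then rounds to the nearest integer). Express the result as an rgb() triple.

#0f25c5 is rgb(15, 37, 197).
Lerp each channel 12% toward 0:
  R: 15 + 0.12×(0−15) = 15 − 1.8 = 13.2 → 13
  G: 37 + 0.12×(0−37) = 37 − 4.44 = 32.56 → 33
  B: 197 − 23.64 = 173.36 → 173

rgb(13, 33, 173)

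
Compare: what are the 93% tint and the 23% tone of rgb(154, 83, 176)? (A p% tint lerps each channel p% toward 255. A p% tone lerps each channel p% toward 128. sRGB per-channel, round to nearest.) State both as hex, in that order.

93% tint:
  R: 154 + 0.93×(255−154) = 154 + 93.93 = 247.93 → 248
  G: 83 + 0.93×(255−83) = 83 + 159.96 = 242.96 → 243
  B: 176 + 73.47 = 249.47 → 249
  → #F8F3F9
23% tone:
  R: 154 − 5.98 = 148.02 → 148
  G: 83 + 0.23×(128−83) = 83 + 10.35 = 93.35 → 93
  B: 176 − 11.04 = 164.96 → 165
  → #945DA5

#F8F3F9, #945DA5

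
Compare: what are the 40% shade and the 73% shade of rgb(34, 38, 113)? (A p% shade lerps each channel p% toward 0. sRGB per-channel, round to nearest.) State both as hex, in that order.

#141744, #090a1f

40% shade:
  R: 34 − 13.6 = 20.4 → 20
  G: 38 + 0.4×(0−38) = 38 − 15.2 = 22.8 → 23
  B: 113 + 0.4×(0−113) = 113 − 45.2 = 67.8 → 68
  → #141744
73% shade:
  R: 34 + 0.73×(0−34) = 34 − 24.82 = 9.18 → 9
  G: 38 + 0.73×(0−38) = 38 − 27.74 = 10.26 → 10
  B: 113 − 82.49 = 30.51 → 31
  → #090a1f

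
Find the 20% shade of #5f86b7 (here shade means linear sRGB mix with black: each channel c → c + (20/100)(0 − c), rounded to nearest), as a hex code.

#4c6b92

#5f86b7 is rgb(95, 134, 183).
Per channel, c → c + 0.2(0 − c):
  R: 95 + 0.2×(0−95) = 95 − 19 = 76 → 76
  G: 134 + 0.2×(0−134) = 134 − 26.8 = 107.2 → 107
  B: 183 + 0.2×(0−183) = 183 − 36.6 = 146.4 → 146
rgb(76, 107, 146) = #4c6b92.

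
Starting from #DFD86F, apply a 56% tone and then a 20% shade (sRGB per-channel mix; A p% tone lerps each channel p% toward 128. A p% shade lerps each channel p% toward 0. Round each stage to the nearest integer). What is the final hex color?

#DFD86F is rgb(223, 216, 111).
A 56% tone moves each channel 56% toward 128:
  R: 223 + 0.56×(128−223) = 223 − 53.2 = 169.8 → 170
  G: 216 + 0.56×(128−216) = 216 − 49.28 = 166.72 → 167
  B: 111 + 9.52 = 120.52 → 121
After the tone: rgb(170, 167, 121) = #AAA779.
Lerp each channel 20% toward 0:
  R: 170 + 0.2×(0−170) = 170 − 34 = 136 → 136
  G: 167 + 0.2×(0−167) = 167 − 33.4 = 133.6 → 134
  B: 121 + 0.2×(0−121) = 121 − 24.2 = 96.8 → 97
rgb(136, 134, 97) = #888661.

#888661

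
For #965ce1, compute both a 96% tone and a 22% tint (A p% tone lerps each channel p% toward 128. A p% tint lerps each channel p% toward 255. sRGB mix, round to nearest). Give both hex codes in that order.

#817f84, #ad80e8

#965ce1 is rgb(150, 92, 225).
96% tone:
  R: 150 − 21.12 = 128.88 → 129
  G: 92 + 0.96×(128−92) = 92 + 34.56 = 126.56 → 127
  B: 225 + 0.96×(128−225) = 225 − 93.12 = 131.88 → 132
  → #817f84
22% tint:
  R: 150 + 23.1 = 173.1 → 173
  G: 92 + 0.22×(255−92) = 92 + 35.86 = 127.86 → 128
  B: 225 + 0.22×(255−225) = 225 + 6.6 = 231.6 → 232
  → #ad80e8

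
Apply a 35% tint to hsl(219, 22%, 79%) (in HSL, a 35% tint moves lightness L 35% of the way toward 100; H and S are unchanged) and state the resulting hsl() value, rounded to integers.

L moves 35% from 79 toward 100: 79 + 7.35 = 86.35 → 86.
H and S are unchanged.

hsl(219, 22%, 86%)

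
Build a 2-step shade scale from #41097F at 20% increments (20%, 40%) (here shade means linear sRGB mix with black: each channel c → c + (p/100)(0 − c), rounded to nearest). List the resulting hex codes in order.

#340766, #27054C

#41097F is rgb(65, 9, 127).
20%: (65 − 13 = 52→52, 9 − 1.8 = 7.2→7, 127 − 25.4 = 101.6→102) → #340766
40%: (65 − 26 = 39→39, 9 − 3.6 = 5.4→5, 127 − 50.8 = 76.2→76) → #27054C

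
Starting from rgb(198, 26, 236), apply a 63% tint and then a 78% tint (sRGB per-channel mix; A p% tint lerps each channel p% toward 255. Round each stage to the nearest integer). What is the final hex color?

A 63% tint moves each channel 63% toward 255:
  R: 198 + 0.63×(255−198) = 198 + 35.91 = 233.91 → 234
  G: 26 + 0.63×(255−26) = 26 + 144.27 = 170.27 → 170
  B: 236 + 0.63×(255−236) = 236 + 11.97 = 247.97 → 248
After the tint: rgb(234, 170, 248) = #EAAAF8.
Per channel, c → c + 0.78(255 − c):
  R: 234 + 16.38 = 250.38 → 250
  G: 170 + 66.3 = 236.3 → 236
  B: 248 + 0.78×(255−248) = 248 + 5.46 = 253.46 → 253
rgb(250, 236, 253) = #FAECFD.

#FAECFD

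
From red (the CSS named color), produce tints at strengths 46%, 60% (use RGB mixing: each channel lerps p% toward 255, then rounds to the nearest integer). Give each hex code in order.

#ff7575, #ff9999

CSS red is rgb(255, 0, 0).
46%: (255→255, 0 + 117.3 = 117.3→117, 0 + 117.3 = 117.3→117) → #ff7575
60%: (255→255, 0 + 153 = 153→153, 0 + 153 = 153→153) → #ff9999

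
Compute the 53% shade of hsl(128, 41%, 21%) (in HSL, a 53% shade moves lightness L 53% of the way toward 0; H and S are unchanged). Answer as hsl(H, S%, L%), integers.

L moves 53% from 21 toward 0: 21 − 11.13 = 9.87 → 10.
H and S are unchanged.

hsl(128, 41%, 10%)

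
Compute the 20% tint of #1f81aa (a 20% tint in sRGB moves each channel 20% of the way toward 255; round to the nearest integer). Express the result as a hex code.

#1f81aa is rgb(31, 129, 170).
A 20% tint moves each channel 20% toward 255:
  R: 31 + 44.8 = 75.8 → 76
  G: 129 + 0.2×(255−129) = 129 + 25.2 = 154.2 → 154
  B: 170 + 0.2×(255−170) = 170 + 17 = 187 → 187
rgb(76, 154, 187) = #4c9abb.

#4c9abb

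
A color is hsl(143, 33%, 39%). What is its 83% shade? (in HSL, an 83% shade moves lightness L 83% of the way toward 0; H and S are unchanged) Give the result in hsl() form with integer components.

hsl(143, 33%, 7%)

L moves 83% from 39 toward 0: 39 − 32.37 = 6.63 → 7.
H and S are unchanged.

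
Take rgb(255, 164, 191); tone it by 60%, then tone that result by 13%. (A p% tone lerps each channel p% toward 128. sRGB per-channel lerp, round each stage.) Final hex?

Lerp each channel 60% toward 128:
  R: 255 + 0.6×(128−255) = 255 − 76.2 = 178.8 → 179
  G: 164 − 21.6 = 142.4 → 142
  B: 191 + 0.6×(128−191) = 191 − 37.8 = 153.2 → 153
After the tone: rgb(179, 142, 153) = #b38e99.
Per channel, c → c + 0.13(128 − c):
  R: 179 + 0.13×(128−179) = 179 − 6.63 = 172.37 → 172
  G: 142 + 0.13×(128−142) = 142 − 1.82 = 140.18 → 140
  B: 153 + 0.13×(128−153) = 153 − 3.25 = 149.75 → 150
rgb(172, 140, 150) = #ac8c96.

#ac8c96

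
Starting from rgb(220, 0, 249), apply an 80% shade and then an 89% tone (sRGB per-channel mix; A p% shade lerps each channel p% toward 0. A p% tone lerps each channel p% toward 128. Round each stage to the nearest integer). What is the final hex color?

#777277

Per channel, c → c + 0.8(0 − c):
  R: 220 + 0.8×(0−220) = 220 − 176 = 44 → 44
  G: 0 + 0.8×(0−0) = 0 + 0 = 0 → 0
  B: 249 + 0.8×(0−249) = 249 − 199.2 = 49.8 → 50
After the shade: rgb(44, 0, 50) = #2C0032.
Per channel, c → c + 0.89(128 − c):
  R: 44 + 0.89×(128−44) = 44 + 74.76 = 118.76 → 119
  G: 0 + 0.89×(128−0) = 0 + 113.92 = 113.92 → 114
  B: 50 + 69.42 = 119.42 → 119
rgb(119, 114, 119) = #777277.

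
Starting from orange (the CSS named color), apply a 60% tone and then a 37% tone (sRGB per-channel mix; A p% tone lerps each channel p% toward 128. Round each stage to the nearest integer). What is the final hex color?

CSS orange is rgb(255, 165, 0).
Lerp each channel 60% toward 128:
  R: 255 + 0.6×(128−255) = 255 − 76.2 = 178.8 → 179
  G: 165 + 0.6×(128−165) = 165 − 22.2 = 142.8 → 143
  B: 0 + 0.6×(128−0) = 0 + 76.8 = 76.8 → 77
After the tone: rgb(179, 143, 77) = #B38F4D.
Lerp each channel 37% toward 128:
  R: 179 + 0.37×(128−179) = 179 − 18.87 = 160.13 → 160
  G: 143 + 0.37×(128−143) = 143 − 5.55 = 137.45 → 137
  B: 77 + 0.37×(128−77) = 77 + 18.87 = 95.87 → 96
rgb(160, 137, 96) = #A08960.

#A08960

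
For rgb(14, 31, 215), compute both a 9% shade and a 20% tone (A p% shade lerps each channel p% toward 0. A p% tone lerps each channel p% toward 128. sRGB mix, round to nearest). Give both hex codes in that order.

#0d1cc4, #2532c6

9% shade:
  R: 14 + 0.09×(0−14) = 14 − 1.26 = 12.74 → 13
  G: 31 − 2.79 = 28.21 → 28
  B: 215 + 0.09×(0−215) = 215 − 19.35 = 195.65 → 196
  → #0d1cc4
20% tone:
  R: 14 + 0.2×(128−14) = 14 + 22.8 = 36.8 → 37
  G: 31 + 19.4 = 50.4 → 50
  B: 215 − 17.4 = 197.6 → 198
  → #2532c6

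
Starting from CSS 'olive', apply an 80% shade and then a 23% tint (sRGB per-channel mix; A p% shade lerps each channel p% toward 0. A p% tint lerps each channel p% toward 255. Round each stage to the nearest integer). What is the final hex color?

CSS olive is rgb(128, 128, 0).
Per channel, c → c + 0.8(0 − c):
  R: 128 + 0.8×(0−128) = 128 − 102.4 = 25.6 → 26
  G: 128 − 102.4 = 25.6 → 26
  B: 0 + 0 = 0 → 0
After the shade: rgb(26, 26, 0) = #1a1a00.
Lerp each channel 23% toward 255:
  R: 26 + 0.23×(255−26) = 26 + 52.67 = 78.67 → 79
  G: 26 + 0.23×(255−26) = 26 + 52.67 = 78.67 → 79
  B: 0 + 0.23×(255−0) = 0 + 58.65 = 58.65 → 59
rgb(79, 79, 59) = #4f4f3b.

#4f4f3b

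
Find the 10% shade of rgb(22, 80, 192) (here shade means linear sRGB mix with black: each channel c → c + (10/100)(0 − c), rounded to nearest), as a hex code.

#1448AD

Lerp each channel 10% toward 0:
  R: 22 + 0.1×(0−22) = 22 − 2.2 = 19.8 → 20
  G: 80 + 0.1×(0−80) = 80 − 8 = 72 → 72
  B: 192 + 0.1×(0−192) = 192 − 19.2 = 172.8 → 173
rgb(20, 72, 173) = #1448AD.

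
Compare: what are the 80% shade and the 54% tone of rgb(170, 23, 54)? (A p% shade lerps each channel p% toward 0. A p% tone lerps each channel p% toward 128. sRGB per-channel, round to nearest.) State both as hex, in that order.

80% shade:
  R: 170 − 136 = 34 → 34
  G: 23 − 18.4 = 4.6 → 5
  B: 54 + 0.8×(0−54) = 54 − 43.2 = 10.8 → 11
  → #22050B
54% tone:
  R: 170 + 0.54×(128−170) = 170 − 22.68 = 147.32 → 147
  G: 23 + 0.54×(128−23) = 23 + 56.7 = 79.7 → 80
  B: 54 + 39.96 = 93.96 → 94
  → #93505E

#22050B, #93505E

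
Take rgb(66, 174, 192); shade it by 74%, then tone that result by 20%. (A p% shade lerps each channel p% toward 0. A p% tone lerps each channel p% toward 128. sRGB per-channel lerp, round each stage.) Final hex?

A 74% shade moves each channel 74% toward 0:
  R: 66 + 0.74×(0−66) = 66 − 48.84 = 17.16 → 17
  G: 174 − 128.76 = 45.24 → 45
  B: 192 − 142.08 = 49.92 → 50
After the shade: rgb(17, 45, 50) = #112D32.
A 20% tone moves each channel 20% toward 128:
  R: 17 + 22.2 = 39.2 → 39
  G: 45 + 0.2×(128−45) = 45 + 16.6 = 61.6 → 62
  B: 50 + 0.2×(128−50) = 50 + 15.6 = 65.6 → 66
rgb(39, 62, 66) = #273E42.

#273E42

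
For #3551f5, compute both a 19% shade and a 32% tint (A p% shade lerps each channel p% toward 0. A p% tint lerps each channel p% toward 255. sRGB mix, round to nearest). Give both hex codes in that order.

#2b42c6, #7689f8

#3551f5 is rgb(53, 81, 245).
19% shade:
  R: 53 − 10.07 = 42.93 → 43
  G: 81 + 0.19×(0−81) = 81 − 15.39 = 65.61 → 66
  B: 245 + 0.19×(0−245) = 245 − 46.55 = 198.45 → 198
  → #2b42c6
32% tint:
  R: 53 + 0.32×(255−53) = 53 + 64.64 = 117.64 → 118
  G: 81 + 55.68 = 136.68 → 137
  B: 245 + 0.32×(255−245) = 245 + 3.2 = 248.2 → 248
  → #7689f8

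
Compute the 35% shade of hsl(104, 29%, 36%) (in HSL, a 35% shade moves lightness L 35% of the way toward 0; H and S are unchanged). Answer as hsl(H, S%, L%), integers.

L moves 35% from 36 toward 0: 36 − 12.6 = 23.4 → 23.
H and S are unchanged.

hsl(104, 29%, 23%)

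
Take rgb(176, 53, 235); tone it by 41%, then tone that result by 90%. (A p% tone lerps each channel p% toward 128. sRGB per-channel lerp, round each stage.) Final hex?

#837C86

Per channel, c → c + 0.41(128 − c):
  R: 176 + 0.41×(128−176) = 176 − 19.68 = 156.32 → 156
  G: 53 + 0.41×(128−53) = 53 + 30.75 = 83.75 → 84
  B: 235 + 0.41×(128−235) = 235 − 43.87 = 191.13 → 191
After the tone: rgb(156, 84, 191) = #9C54BF.
Lerp each channel 90% toward 128:
  R: 156 + 0.9×(128−156) = 156 − 25.2 = 130.8 → 131
  G: 84 + 0.9×(128−84) = 84 + 39.6 = 123.6 → 124
  B: 191 + 0.9×(128−191) = 191 − 56.7 = 134.3 → 134
rgb(131, 124, 134) = #837C86.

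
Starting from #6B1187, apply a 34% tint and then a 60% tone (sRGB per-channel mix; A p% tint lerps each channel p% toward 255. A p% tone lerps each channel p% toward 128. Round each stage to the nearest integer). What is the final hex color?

#6B1187 is rgb(107, 17, 135).
Per channel, c → c + 0.34(255 − c):
  R: 107 + 50.32 = 157.32 → 157
  G: 17 + 0.34×(255−17) = 17 + 80.92 = 97.92 → 98
  B: 135 + 0.34×(255−135) = 135 + 40.8 = 175.8 → 176
After the tint: rgb(157, 98, 176) = #9D62B0.
A 60% tone moves each channel 60% toward 128:
  R: 157 + 0.6×(128−157) = 157 − 17.4 = 139.6 → 140
  G: 98 + 0.6×(128−98) = 98 + 18 = 116 → 116
  B: 176 − 28.8 = 147.2 → 147
rgb(140, 116, 147) = #8C7493.

#8C7493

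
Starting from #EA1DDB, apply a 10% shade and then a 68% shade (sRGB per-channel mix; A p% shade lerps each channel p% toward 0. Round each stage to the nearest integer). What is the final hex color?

#EA1DDB is rgb(234, 29, 219).
Per channel, c → c + 0.1(0 − c):
  R: 234 + 0.1×(0−234) = 234 − 23.4 = 210.6 → 211
  G: 29 + 0.1×(0−29) = 29 − 2.9 = 26.1 → 26
  B: 219 + 0.1×(0−219) = 219 − 21.9 = 197.1 → 197
After the shade: rgb(211, 26, 197) = #D31AC5.
Per channel, c → c + 0.68(0 − c):
  R: 211 + 0.68×(0−211) = 211 − 143.48 = 67.52 → 68
  G: 26 − 17.68 = 8.32 → 8
  B: 197 − 133.96 = 63.04 → 63
rgb(68, 8, 63) = #44083F.

#44083F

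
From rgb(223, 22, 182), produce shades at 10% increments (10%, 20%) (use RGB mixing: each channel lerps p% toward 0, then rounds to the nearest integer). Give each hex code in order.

10%: (223 − 22.3 = 200.7→201, 22 − 2.2 = 19.8→20, 182 − 18.2 = 163.8→164) → #c914a4
20%: (223 − 44.6 = 178.4→178, 22 − 4.4 = 17.6→18, 182 − 36.4 = 145.6→146) → #b21292

#c914a4, #b21292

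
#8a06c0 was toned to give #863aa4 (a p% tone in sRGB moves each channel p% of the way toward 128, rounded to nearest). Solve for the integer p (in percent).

#8a06c0 is rgb(138, 6, 192); #863aa4 is rgb(134, 58, 164).
On the G channel (widest range): 58 ≈ 6 + (p/100)(128 − 6), so p ≈ 100×(58 − 6)/(128 − 6) = 5200/122 = 42.62.
p = 43 reproduces all three channels after rounding.

43%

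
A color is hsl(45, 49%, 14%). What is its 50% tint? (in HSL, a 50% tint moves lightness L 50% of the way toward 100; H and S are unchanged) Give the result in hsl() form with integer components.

L moves 50% from 14 toward 100: 14 + 43 = 57 → 57.
H and S are unchanged.

hsl(45, 49%, 57%)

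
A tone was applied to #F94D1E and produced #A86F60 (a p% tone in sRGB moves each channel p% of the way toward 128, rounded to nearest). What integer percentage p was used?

#F94D1E is rgb(249, 77, 30); #A86F60 is rgb(168, 111, 96).
On the R channel (widest range): 168 ≈ 249 + (p/100)(128 − 249), so p ≈ 100×(168 − 249)/(128 − 249) = -8100/-121 = 66.94.
p = 67 reproduces all three channels after rounding.

67%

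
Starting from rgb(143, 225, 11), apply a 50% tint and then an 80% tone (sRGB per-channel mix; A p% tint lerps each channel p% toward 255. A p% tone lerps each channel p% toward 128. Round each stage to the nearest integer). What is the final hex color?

#8E9681

Per channel, c → c + 0.5(255 − c):
  R: 143 + 0.5×(255−143) = 143 + 56 = 199 → 199
  G: 225 + 0.5×(255−225) = 225 + 15 = 240 → 240
  B: 11 + 122 = 133 → 133
After the tint: rgb(199, 240, 133) = #C7F085.
An 80% tone moves each channel 80% toward 128:
  R: 199 + 0.8×(128−199) = 199 − 56.8 = 142.2 → 142
  G: 240 − 89.6 = 150.4 → 150
  B: 133 + 0.8×(128−133) = 133 − 4 = 129 → 129
rgb(142, 150, 129) = #8E9681.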